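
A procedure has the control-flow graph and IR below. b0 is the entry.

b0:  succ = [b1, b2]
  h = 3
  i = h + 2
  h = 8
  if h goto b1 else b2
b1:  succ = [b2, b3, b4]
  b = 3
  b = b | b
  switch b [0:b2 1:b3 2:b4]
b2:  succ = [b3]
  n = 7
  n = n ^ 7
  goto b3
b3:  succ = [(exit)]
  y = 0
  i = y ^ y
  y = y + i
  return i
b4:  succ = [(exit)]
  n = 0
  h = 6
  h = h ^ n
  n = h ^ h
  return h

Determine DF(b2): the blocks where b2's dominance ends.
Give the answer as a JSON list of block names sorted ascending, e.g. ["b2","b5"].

Answer: ["b3"]

Analysis:
idom tree: b1←b0 b2←b0 b3←b0 b4←b1
Dom∩ at merges:
  b2: preds {b0,b1}: {b0} ∩ {b0,b1} = {b0}; idom=b0
  b3: preds {b1,b2}: {b0,b1} ∩ {b0,b2} = {b0}; idom=b0

Frontier:
  b2←b0: walk · to b0
  b2←b1: walk b1 to b0
  b3←b1: walk b1 to b0
  b3←b2: walk b2 to b0
  b0 → ∅
  b1 → {b2,b3}
  b2 → {b3}
  b3 → ∅
  b4 → ∅

DF(b2) = ["b3"]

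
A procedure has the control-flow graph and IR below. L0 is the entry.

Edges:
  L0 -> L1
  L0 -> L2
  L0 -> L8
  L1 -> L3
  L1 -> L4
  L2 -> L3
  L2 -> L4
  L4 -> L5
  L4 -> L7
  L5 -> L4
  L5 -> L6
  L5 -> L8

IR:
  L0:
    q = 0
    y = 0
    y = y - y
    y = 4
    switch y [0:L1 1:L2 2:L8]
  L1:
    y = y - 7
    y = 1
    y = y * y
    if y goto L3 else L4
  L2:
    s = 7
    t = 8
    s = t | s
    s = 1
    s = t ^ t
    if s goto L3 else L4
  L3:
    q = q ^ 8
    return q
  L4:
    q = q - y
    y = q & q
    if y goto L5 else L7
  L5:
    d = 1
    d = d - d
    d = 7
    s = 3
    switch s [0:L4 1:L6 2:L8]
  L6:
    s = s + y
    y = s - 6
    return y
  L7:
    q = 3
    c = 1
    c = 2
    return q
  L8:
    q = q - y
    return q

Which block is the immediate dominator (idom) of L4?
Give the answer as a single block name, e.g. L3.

idom tree: L1←L0 L2←L0 L3←L0 L4←L0 L5←L4 L6←L5 L7←L4 L8←L0
Dom∩ at merges:
  L3: preds {L1,L2}: {L0,L1} ∩ {L0,L2} = {L0}; idom=L0
  L4: preds {L1,L2,L5}: {L0,L1} ∩ {L0,L2} ∩ {L0,L4,L5} = {L0}; idom=L0
  L8: preds {L0,L5}: {L0} ∩ {L0,L4,L5} = {L0}; idom=L0

idom(L4) = L0

Answer: L0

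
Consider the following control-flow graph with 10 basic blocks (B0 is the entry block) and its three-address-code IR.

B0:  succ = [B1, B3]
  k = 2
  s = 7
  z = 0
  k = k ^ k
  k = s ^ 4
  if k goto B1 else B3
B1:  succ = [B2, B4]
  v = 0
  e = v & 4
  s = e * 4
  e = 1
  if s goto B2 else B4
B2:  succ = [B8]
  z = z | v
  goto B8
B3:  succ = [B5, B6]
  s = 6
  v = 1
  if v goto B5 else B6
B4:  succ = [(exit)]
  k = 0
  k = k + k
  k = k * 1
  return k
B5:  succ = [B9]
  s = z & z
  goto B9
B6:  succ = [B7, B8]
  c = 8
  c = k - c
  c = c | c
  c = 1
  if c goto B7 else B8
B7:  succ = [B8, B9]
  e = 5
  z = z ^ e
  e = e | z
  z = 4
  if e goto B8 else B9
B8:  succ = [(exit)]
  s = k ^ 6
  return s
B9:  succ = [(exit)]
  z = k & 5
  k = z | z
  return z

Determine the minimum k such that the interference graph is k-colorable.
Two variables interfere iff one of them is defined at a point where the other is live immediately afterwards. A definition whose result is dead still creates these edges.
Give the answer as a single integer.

Answer: 5

Derivation:
Block summaries:
  B0: def={k,s,z} ue=∅
  B1: def={e,s,v} ue=∅
  B2: def={z} ue={v,z}
  B3: def={s,v} ue=∅
  B4: def={k} ue=∅
  B5: def={s} ue={z}
  B6: def={c} ue={k}
  B7: def={e,z} ue={z}
  B8: def={s} ue={k}
  B9: def={k,z} ue={k}

Liveness:
  B0 li=∅ lo={k,z}
  B1 li={k,z} lo={k,v,z}
  B2 li={k,v,z} lo={k}
  B3 li={k,z} lo={k,z}
  B4 li=∅ lo=∅
  B5 li={k,z} lo={k}
  B6 li={k,z} lo={k,z}
  B7 li={k,z} lo={k}
  B8 li={k} lo=∅
  B9 li={k} lo=∅

Conflict graph:
  c: {k,z}
  e: {k,s,v,z}
  k: {c,e,s,v,z}
  s: {e,k,v,z}
  v: {e,k,s,z}
  z: {c,e,k,s,v}

Colouring:
  lower bound: {e,k,s,v,z} mutually conflict ⇒ χ ≥ 5
  assign c→r2 e→r2 k→r0 s→r3 v→r4 z→r1 — no edge inside a register ⇒ χ ≤ 5
  χ = 5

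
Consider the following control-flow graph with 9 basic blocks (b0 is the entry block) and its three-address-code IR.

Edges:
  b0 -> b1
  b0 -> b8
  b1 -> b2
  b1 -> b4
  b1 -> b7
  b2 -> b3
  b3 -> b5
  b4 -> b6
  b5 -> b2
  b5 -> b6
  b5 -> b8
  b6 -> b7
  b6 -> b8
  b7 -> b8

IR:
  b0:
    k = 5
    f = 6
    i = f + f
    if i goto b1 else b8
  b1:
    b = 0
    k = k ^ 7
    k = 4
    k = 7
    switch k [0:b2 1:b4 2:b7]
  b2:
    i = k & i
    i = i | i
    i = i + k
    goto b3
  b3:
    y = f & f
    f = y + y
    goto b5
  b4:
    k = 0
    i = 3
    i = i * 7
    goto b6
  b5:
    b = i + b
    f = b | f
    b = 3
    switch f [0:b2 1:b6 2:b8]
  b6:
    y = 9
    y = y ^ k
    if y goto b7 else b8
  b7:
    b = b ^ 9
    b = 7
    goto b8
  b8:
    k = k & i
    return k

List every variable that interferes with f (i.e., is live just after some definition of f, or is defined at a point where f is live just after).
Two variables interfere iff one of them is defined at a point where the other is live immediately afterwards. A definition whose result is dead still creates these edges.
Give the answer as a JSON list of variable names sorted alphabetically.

Answer: ["b", "i", "k"]

Analysis:
def/use:
  b0 def {f,i,k} use ∅
  b1 def {b,k} use {k}
  b2 def {i} use {i,k}
  b3 def {f,y} use {f}
  b4 def {i,k} use ∅
  b5 def {b,f} use {b,f,i}
  b6 def {y} use {k}
  b7 def {b} use {b}
  b8 def {k} use {i,k}

Live sets:
  live b0: ∅→{f,i,k}
  live b1: {f,i,k}→{b,f,i,k}
  live b2: {b,f,i,k}→{b,f,i,k}
  live b3: {b,f,i,k}→{b,f,i,k}
  live b4: {b}→{b,i,k}
  live b5: {b,f,i,k}→{b,f,i,k}
  live b6: {b,i,k}→{b,i,k}
  live b7: {b,i,k}→{i,k}
  live b8: {i,k}→∅

Interfere edges:
  b↔{f,i,k,y}
  f↔{b,i,k}
  i↔{b,f,k,y}
  k↔{b,f,i,y}
  y↔{b,i,k}

N(f) = ["b", "i", "k"]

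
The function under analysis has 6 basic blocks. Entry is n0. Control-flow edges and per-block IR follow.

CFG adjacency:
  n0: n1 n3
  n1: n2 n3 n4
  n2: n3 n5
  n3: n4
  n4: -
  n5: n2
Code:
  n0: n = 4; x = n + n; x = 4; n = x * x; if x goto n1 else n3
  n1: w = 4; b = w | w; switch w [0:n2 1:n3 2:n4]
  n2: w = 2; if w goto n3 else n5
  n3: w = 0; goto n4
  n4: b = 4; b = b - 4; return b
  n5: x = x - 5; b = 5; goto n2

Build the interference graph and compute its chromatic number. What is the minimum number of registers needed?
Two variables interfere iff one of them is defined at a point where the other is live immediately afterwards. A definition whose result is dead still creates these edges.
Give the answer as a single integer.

Answer: 3

Analysis:
def/use:
  n0: def={n,x} ue=∅
  n1: def={b,w} ue=∅
  n2: def={w} ue=∅
  n3: def={w} ue=∅
  n4: def={b} ue=∅
  n5: def={b,x} ue={x}

Live sets:
  n0 li=∅ lo={x}
  n1 li={x} lo={x}
  n2 li={x} lo={x}
  n3 li=∅ lo=∅
  n4 li=∅ lo=∅
  n5 li={x} lo={x}

Interfere edges:
  b — {w,x}
  n — {x}
  w — {b,x}
  x — {b,n,w}

Colouring:
  lower bound: {b,w,x} mutually conflict ⇒ χ ≥ 3
  3-colouring: r0={x}  r1={b,n}  r2={w}
  χ = 3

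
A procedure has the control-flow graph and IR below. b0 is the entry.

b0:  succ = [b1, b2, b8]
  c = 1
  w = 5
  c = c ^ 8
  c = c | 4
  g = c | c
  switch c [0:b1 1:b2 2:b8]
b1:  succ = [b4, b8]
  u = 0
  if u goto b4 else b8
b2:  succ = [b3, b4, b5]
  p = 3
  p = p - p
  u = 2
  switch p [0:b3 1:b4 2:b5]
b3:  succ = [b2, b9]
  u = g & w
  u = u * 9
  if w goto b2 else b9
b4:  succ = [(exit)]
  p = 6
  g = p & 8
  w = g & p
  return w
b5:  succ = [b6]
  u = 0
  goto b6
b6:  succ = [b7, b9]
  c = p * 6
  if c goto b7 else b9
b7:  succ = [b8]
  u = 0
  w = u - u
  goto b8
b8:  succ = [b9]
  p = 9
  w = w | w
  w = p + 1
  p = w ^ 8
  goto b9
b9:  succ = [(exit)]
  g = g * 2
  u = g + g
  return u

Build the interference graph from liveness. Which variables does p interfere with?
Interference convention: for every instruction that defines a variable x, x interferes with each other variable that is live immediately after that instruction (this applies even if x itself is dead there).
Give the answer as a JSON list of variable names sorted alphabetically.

Answer: ["g", "u", "w"]

Derivation:
def/use:
  b0: {c,g,w} / ∅
  b1: {u} / ∅
  b2: {p,u} / ∅
  b3: {u} / {g,w}
  b4: {g,p,w} / ∅
  b5: {u} / ∅
  b6: {c} / {p}
  b7: {u,w} / ∅
  b8: {p,w} / {w}
  b9: {g,u} / {g}

Backward fixpoint:
  live b0: ∅→{g,w}
  live b1: {g,w}→{g,w}
  live b2: {g,w}→{g,p,w}
  live b3: {g,w}→{g,w}
  live b4: ∅→∅
  live b5: {g,p}→{g,p}
  live b6: {g,p}→{g}
  live b7: {g}→{g,w}
  live b8: {g,w}→{g}
  live b9: {g}→∅

Interfere edges:
  c — {g,w}
  g — {c,p,u,w}
  p — {g,u,w}
  u — {g,p,w}
  w — {c,g,p,u}

N(p) = ["g", "u", "w"]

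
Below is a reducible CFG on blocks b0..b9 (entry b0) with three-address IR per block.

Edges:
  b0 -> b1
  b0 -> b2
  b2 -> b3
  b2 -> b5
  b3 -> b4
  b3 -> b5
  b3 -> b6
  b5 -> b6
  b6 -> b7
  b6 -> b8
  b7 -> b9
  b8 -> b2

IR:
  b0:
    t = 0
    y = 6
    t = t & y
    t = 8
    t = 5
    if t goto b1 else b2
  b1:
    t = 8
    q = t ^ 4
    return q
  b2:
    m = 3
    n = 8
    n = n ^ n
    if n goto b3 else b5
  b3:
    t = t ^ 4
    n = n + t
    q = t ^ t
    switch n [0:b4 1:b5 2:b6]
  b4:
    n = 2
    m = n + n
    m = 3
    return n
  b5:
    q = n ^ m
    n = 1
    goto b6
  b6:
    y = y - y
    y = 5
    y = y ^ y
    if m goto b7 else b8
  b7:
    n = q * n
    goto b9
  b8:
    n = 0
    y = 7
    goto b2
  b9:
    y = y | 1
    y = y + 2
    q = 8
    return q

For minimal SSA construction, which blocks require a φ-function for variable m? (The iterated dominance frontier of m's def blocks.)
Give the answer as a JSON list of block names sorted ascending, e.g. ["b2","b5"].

Answer: ["b2"]

Working:
idom tree: b1←b0 b2←b0 b3←b2 b4←b3 b5←b2 b6←b2 b7←b6 b8←b6 b9←b7
Join-block Dom:
  b2: preds {b0,b8}: {b0} ∩ {b0,b2,b6,b8} = {b0}; idom=b0
  b5: preds {b2,b3}: {b0,b2} ∩ {b0,b2,b3} = {b0,b2}; idom=b2
  b6: preds {b3,b5}: {b0,b2,b3} ∩ {b0,b2,b5} = {b0,b2}; idom=b2

DF derivation:
  b2←b0: walk · to b0
  b2←b8: walk b8→b6→b2 to b0
  b5←b2: walk · to b2
  b5←b3: walk b3 to b2
  b6←b3: walk b3 to b2
  b6←b5: walk b5 to b2
  DF(b0)=∅
  DF(b1)=∅
  DF(b2)={b2}
  DF(b3)={b5,b6}
  DF(b4)=∅
  DF(b5)={b6}
  DF(b6)={b2}
  DF(b7)=∅
  DF(b8)={b2}
  DF(b9)=∅

φ for m: defs {b2,b4}
  DF⁺ = {b2}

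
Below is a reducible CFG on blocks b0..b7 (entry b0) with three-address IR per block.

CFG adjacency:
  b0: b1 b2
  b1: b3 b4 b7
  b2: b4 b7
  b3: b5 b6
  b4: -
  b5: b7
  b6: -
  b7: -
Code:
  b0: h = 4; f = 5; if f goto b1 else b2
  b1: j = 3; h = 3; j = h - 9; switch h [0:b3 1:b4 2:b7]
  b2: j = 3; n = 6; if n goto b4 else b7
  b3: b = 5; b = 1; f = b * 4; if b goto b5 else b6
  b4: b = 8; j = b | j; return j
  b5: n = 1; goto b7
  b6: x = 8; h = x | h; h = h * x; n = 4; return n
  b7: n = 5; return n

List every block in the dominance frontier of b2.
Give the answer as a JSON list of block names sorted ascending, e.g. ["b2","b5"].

Answer: ["b4", "b7"]

Analysis:
idom tree: b1←b0 b2←b0 b3←b1 b4←b0 b5←b3 b6←b3 b7←b0
Dom at joins:
  b4: preds {b1,b2}: {b0,b1} ∩ {b0,b2} = {b0}; idom=b0
  b7: preds {b1,b2,b5}: {b0,b1} ∩ {b0,b2} ∩ {b0,b1,b3,b5} = {b0}; idom=b0

DF walk-up:
  b4←b1: walk b1 to b0
  b4←b2: walk b2 to b0
  b7←b1: walk b1 to b0
  b7←b2: walk b2 to b0
  b7←b5: walk b5→b3→b1 to b0
  DF(b0)=∅
  DF(b1)={b4,b7}
  DF(b2)={b4,b7}
  DF(b3)={b7}
  DF(b4)=∅
  DF(b5)={b7}
  DF(b6)=∅
  DF(b7)=∅

DF(b2) = ["b4", "b7"]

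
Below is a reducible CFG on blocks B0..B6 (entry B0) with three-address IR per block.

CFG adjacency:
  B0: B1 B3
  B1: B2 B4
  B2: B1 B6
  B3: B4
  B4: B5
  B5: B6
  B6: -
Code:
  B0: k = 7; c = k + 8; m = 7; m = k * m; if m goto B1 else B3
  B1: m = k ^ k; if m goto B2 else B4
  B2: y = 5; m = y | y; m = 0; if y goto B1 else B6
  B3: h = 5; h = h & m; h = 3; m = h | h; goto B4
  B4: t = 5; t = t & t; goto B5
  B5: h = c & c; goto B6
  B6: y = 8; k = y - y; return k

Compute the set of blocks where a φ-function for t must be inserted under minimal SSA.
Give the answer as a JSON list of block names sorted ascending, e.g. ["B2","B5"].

idom tree: B1←B0 B2←B1 B3←B0 B4←B0 B5←B4 B6←B0
Dom at joins:
  B1: preds {B0,B2}: {B0} ∩ {B0,B1,B2} = {B0}; idom=B0
  B4: preds {B1,B3}: {B0,B1} ∩ {B0,B3} = {B0}; idom=B0
  B6: preds {B2,B5}: {B0,B1,B2} ∩ {B0,B4,B5} = {B0}; idom=B0

DF walk-up:
  B1←B0: walk · to B0
  B1←B2: walk B2→B1 to B0
  B4←B1: walk B1 to B0
  B4←B3: walk B3 to B0
  B6←B2: walk B2→B1 to B0
  B6←B5: walk B5→B4 to B0
  DF(B0)=∅
  DF(B1)={B1,B4,B6}
  DF(B2)={B1,B6}
  DF(B3)={B4}
  DF(B4)={B6}
  DF(B5)={B6}
  DF(B6)=∅

φ for t: defs {B4}
  DF⁺ = {B6}

Answer: ["B6"]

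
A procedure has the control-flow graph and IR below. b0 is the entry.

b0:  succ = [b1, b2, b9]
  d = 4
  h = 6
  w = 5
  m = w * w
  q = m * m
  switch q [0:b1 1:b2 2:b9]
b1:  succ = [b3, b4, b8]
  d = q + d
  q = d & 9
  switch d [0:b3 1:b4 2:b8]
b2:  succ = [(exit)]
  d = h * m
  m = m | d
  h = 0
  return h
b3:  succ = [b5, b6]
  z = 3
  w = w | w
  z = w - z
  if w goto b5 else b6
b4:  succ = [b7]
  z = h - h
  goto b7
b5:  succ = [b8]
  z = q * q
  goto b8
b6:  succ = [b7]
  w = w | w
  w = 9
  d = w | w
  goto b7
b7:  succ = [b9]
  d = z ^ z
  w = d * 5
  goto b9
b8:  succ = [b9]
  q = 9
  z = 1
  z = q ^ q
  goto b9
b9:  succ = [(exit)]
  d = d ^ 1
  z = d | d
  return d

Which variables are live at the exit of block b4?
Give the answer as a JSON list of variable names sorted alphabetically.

Block summaries:
  b0 def {d,h,m,q,w} use ∅
  b1 def {d,q} use {d,q}
  b2 def {d,h,m} use {h,m}
  b3 def {w,z} use {w}
  b4 def {z} use {h}
  b5 def {z} use {q}
  b6 def {d,w} use {w}
  b7 def {d,w} use {z}
  b8 def {q,z} use ∅
  b9 def {d,z} use {d}

Backward fixpoint:
  b0 li=∅ lo={d,h,m,q,w}
  b1 li={d,h,q,w} lo={d,h,q,w}
  b2 li={h,m} lo=∅
  b3 li={d,q,w} lo={d,q,w,z}
  b4 li={h} lo={z}
  b5 li={d,q} lo={d}
  b6 li={w,z} lo={z}
  b7 li={z} lo={d}
  b8 li={d} lo={d}
  b9 li={d} lo=∅

live-out(b4) = ["z"]

Answer: ["z"]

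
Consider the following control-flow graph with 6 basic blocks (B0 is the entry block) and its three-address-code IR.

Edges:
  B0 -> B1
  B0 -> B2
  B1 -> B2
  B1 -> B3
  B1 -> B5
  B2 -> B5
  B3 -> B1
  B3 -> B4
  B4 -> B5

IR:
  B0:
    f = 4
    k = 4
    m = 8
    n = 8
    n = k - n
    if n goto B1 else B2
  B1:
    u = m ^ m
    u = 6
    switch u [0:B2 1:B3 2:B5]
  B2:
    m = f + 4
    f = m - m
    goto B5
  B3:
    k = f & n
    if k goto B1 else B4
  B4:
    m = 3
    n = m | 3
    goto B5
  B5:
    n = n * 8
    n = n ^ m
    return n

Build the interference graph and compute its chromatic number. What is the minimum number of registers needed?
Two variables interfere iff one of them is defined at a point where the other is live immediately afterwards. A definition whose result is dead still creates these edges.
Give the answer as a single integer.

Answer: 4

Derivation:
def/use:
  B0: def={f,k,m,n} ue=∅
  B1: def={u} ue={m}
  B2: def={f,m} ue={f}
  B3: def={k} ue={f,n}
  B4: def={m,n} ue=∅
  B5: def={n} ue={m,n}

Live sets:
  B0: in=∅ out={f,m,n}
  B1: in={f,m,n} out={f,m,n}
  B2: in={f,n} out={m,n}
  B3: in={f,m,n} out={f,m,n}
  B4: in=∅ out={m,n}
  B5: in={m,n} out=∅

Interfere edges:
  f↔{k,m,n,u}
  k↔{f,m,n}
  m↔{f,k,n,u}
  n↔{f,k,m,u}
  u↔{f,m,n}

Colouring:
  lower bound: {f,k,m,n} mutually conflict ⇒ χ ≥ 4
  assign f→c0 k→c3 m→c1 n→c2 u→c3 — no edge inside a register ⇒ χ ≤ 4
  χ = 4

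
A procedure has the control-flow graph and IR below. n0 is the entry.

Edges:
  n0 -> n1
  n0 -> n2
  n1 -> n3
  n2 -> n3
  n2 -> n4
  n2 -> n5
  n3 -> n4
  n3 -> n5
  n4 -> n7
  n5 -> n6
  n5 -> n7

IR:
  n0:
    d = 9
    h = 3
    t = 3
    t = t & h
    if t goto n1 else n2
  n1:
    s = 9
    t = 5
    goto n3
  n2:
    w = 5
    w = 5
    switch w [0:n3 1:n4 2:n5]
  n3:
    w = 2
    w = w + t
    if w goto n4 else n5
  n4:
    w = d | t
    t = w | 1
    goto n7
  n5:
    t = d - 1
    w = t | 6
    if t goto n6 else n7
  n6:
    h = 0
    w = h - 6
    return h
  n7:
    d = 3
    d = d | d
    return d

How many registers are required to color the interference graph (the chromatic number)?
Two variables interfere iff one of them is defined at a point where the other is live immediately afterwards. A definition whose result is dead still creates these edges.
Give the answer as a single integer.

Answer: 4

Analysis:
def/use:
  n0: {d,h,t} / ∅
  n1: {s,t} / ∅
  n2: {w} / ∅
  n3: {w} / {t}
  n4: {t,w} / {d,t}
  n5: {t,w} / {d}
  n6: {h,w} / ∅
  n7: {d} / ∅

Backward fixpoint:
  n0: in=∅ out={d,t}
  n1: in={d} out={d,t}
  n2: in={d,t} out={d,t}
  n3: in={d,t} out={d,t}
  n4: in={d,t} out=∅
  n5: in={d} out=∅
  n6: in=∅ out=∅
  n7: in=∅ out=∅

Interfere edges:
  d↔{h,s,t,w}
  h↔{d,t,w}
  s↔{d}
  t↔{d,h,w}
  w↔{d,h,t}

Colouring:
  lower bound: {d,h,t,w} mutually conflict ⇒ χ ≥ 4
  assign d→R0 h→R1 s→R1 t→R2 w→R3 — no edge inside a register ⇒ χ ≤ 4
  χ = 4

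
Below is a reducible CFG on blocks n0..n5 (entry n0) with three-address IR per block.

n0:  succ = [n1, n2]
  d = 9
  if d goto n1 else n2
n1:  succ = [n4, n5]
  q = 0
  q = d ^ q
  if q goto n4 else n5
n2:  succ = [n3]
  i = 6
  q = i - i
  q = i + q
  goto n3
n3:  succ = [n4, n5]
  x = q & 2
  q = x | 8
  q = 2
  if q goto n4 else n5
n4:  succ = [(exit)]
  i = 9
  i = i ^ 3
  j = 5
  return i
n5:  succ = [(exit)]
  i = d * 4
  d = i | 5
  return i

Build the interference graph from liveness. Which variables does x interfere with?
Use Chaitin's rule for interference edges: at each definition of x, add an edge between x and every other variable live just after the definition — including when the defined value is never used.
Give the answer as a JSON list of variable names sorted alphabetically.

def/use:
  n0 def {d} use ∅
  n1 def {q} use {d}
  n2 def {i,q} use ∅
  n3 def {q,x} use {q}
  n4 def {i,j} use ∅
  n5 def {d,i} use {d}

Live sets:
  n0 li=∅ lo={d}
  n1 li={d} lo={d}
  n2 li={d} lo={d,q}
  n3 li={d,q} lo={d}
  n4 li=∅ lo=∅
  n5 li={d} lo=∅

Conflict graph:
  d — {i,q,x}
  i — {d,j,q}
  j — {i}
  q — {d,i}
  x — {d}

N(x) = ["d"]

Answer: ["d"]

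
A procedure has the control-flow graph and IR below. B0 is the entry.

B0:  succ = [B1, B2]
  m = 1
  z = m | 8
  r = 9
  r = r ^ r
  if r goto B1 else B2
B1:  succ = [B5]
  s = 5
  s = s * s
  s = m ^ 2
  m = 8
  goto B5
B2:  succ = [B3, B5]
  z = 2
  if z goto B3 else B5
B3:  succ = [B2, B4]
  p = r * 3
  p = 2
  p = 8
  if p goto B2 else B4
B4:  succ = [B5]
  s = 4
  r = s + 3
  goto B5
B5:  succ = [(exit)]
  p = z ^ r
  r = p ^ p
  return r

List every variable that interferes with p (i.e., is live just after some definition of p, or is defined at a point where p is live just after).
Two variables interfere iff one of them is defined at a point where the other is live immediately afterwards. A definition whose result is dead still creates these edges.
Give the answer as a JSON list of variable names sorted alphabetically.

Answer: ["r", "z"]

Working:
Block summaries:
  B0: {m,r,z} / ∅
  B1: {m,s} / {m}
  B2: {z} / ∅
  B3: {p} / {r}
  B4: {r,s} / ∅
  B5: {p,r} / {r,z}

Live sets:
  B0: in=∅ out={m,r,z}
  B1: in={m,r,z} out={r,z}
  B2: in={r} out={r,z}
  B3: in={r,z} out={r,z}
  B4: in={z} out={r,z}
  B5: in={r,z} out=∅

Interfere edges:
  m: {r,s,z}
  p: {r,z}
  r: {m,p,s,z}
  s: {m,r,z}
  z: {m,p,r,s}

N(p) = ["r", "z"]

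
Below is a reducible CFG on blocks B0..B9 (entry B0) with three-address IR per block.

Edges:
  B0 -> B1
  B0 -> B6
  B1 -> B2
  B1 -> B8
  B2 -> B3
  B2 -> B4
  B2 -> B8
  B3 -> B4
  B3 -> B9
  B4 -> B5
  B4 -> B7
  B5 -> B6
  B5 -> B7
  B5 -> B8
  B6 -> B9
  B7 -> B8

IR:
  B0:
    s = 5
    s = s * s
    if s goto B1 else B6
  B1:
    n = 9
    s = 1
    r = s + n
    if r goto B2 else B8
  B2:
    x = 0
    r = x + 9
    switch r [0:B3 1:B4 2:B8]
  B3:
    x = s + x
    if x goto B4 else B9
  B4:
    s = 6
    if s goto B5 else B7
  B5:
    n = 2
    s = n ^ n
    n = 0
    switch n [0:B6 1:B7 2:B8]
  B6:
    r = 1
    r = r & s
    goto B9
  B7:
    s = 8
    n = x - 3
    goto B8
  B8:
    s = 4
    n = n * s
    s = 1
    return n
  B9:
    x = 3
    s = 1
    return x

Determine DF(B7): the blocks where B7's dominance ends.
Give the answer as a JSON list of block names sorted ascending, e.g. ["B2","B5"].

idom tree: B1←B0 B2←B1 B3←B2 B4←B2 B5←B4 B6←B0 B7←B4 B8←B1 B9←B0
Dom at joins:
  B4: preds {B2,B3}: {B0,B1,B2} ∩ {B0,B1,B2,B3} = {B0,B1,B2}; idom=B2
  B6: preds {B0,B5}: {B0} ∩ {B0,B1,B2,B4,B5} = {B0}; idom=B0
  B7: preds {B4,B5}: {B0,B1,B2,B4} ∩ {B0,B1,B2,B4,B5} = {B0,B1,B2,B4}; idom=B4
  B8: preds {B1,B2,B5,B7}: {B0,B1} ∩ {B0,B1,B2} ∩ {B0,B1,B2,B4,B5} ∩ {B0,B1,B2,B4,B7} = {B0,B1}; idom=B1
  B9: preds {B3,B6}: {B0,B1,B2,B3} ∩ {B0,B6} = {B0}; idom=B0

Frontier:
  B4←B2: walk · to B2
  B4←B3: walk B3 to B2
  B6←B0: walk · to B0
  B6←B5: walk B5→B4→B2→B1 to B0
  B7←B4: walk · to B4
  B7←B5: walk B5 to B4
  B8←B1: walk · to B1
  B8←B2: walk B2 to B1
  B8←B5: walk B5→B4→B2 to B1
  B8←B7: walk B7→B4→B2 to B1
  B9←B3: walk B3→B2→B1 to B0
  B9←B6: walk B6 to B0
  DF(B0)=∅
  DF(B1)={B6,B9}
  DF(B2)={B6,B8,B9}
  DF(B3)={B4,B9}
  DF(B4)={B6,B8}
  DF(B5)={B6,B7,B8}
  DF(B6)={B9}
  DF(B7)={B8}
  DF(B8)=∅
  DF(B9)=∅

DF(B7) = ["B8"]

Answer: ["B8"]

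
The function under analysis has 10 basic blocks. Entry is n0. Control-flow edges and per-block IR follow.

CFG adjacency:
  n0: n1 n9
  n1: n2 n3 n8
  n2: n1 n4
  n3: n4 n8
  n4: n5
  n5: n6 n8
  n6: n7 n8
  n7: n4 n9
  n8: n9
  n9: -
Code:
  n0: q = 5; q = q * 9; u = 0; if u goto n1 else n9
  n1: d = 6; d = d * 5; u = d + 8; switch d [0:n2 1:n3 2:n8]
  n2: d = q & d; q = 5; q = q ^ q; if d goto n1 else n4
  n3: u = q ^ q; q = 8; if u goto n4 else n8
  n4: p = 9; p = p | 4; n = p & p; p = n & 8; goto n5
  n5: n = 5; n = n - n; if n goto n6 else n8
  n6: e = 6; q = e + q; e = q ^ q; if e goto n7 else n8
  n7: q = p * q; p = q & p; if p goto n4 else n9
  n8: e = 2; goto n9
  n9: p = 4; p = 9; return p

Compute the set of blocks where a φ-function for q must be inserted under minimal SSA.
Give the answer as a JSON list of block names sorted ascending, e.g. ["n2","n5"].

Answer: ["n1", "n4", "n8", "n9"]

Derivation:
idom tree: n1←n0 n2←n1 n3←n1 n4←n1 n5←n4 n6←n5 n7←n6 n8←n1 n9←n0
Join-block Dom:
  n1: preds {n0,n2}: {n0} ∩ {n0,n1,n2} = {n0}; idom=n0
  n4: preds {n2,n3,n7}: {n0,n1,n2} ∩ {n0,n1,n3} ∩ {n0,n1,n4,n5,n6,n7} = {n0,n1}; idom=n1
  n8: preds {n1,n3,n5,n6}: {n0,n1} ∩ {n0,n1,n3} ∩ {n0,n1,n4,n5} ∩ {n0,n1,n4,n5,n6} = {n0,n1}; idom=n1
  n9: preds {n0,n7,n8}: {n0} ∩ {n0,n1,n4,n5,n6,n7} ∩ {n0,n1,n8} = {n0}; idom=n0

Frontier:
  join n1 pred n0: · stop@n0
  join n1 pred n2: n2→n1 stop@n0
  join n4 pred n2: n2 stop@n1
  join n4 pred n3: n3 stop@n1
  join n4 pred n7: n7→n6→n5→n4 stop@n1
  join n8 pred n1: · stop@n1
  join n8 pred n3: n3 stop@n1
  join n8 pred n5: n5→n4 stop@n1
  join n8 pred n6: n6→n5→n4 stop@n1
  join n9 pred n0: · stop@n0
  join n9 pred n7: n7→n6→n5→n4→n1 stop@n0
  join n9 pred n8: n8→n1 stop@n0
  n0 → ∅
  n1 → {n1,n9}
  n2 → {n1,n4}
  n3 → {n4,n8}
  n4 → {n4,n8,n9}
  n5 → {n4,n8,n9}
  n6 → {n4,n8,n9}
  n7 → {n4,n9}
  n8 → {n9}
  n9 → ∅

φ for q: defs {n0,n2,n3,n6,n7}
  DF⁺ = {n1,n4,n8,n9}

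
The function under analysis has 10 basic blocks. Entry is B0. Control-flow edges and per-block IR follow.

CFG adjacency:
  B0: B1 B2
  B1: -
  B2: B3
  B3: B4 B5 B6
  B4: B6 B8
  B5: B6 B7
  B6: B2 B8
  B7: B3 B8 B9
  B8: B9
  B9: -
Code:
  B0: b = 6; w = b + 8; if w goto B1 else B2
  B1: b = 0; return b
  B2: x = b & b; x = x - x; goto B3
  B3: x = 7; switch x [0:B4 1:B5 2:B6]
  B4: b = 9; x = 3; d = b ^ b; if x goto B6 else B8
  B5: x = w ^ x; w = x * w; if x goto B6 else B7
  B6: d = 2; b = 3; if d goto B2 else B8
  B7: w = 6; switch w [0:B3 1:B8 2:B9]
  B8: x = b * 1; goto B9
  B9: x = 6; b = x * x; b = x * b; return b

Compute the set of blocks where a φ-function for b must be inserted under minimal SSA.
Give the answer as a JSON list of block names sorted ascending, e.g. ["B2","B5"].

idom tree: B1←B0 B2←B0 B3←B2 B4←B3 B5←B3 B6←B3 B7←B5 B8←B3 B9←B3
Dom at joins:
  B2: preds {B0,B6}: {B0} ∩ {B0,B2,B3,B6} = {B0}; idom=B0
  B3: preds {B2,B7}: {B0,B2} ∩ {B0,B2,B3,B5,B7} = {B0,B2}; idom=B2
  B6: preds {B3,B4,B5}: {B0,B2,B3} ∩ {B0,B2,B3,B4} ∩ {B0,B2,B3,B5} = {B0,B2,B3}; idom=B3
  B8: preds {B4,B6,B7}: {B0,B2,B3,B4} ∩ {B0,B2,B3,B6} ∩ {B0,B2,B3,B5,B7} = {B0,B2,B3}; idom=B3
  B9: preds {B7,B8}: {B0,B2,B3,B5,B7} ∩ {B0,B2,B3,B8} = {B0,B2,B3}; idom=B3

DF walk-up:
  B2←B0: walk · to B0
  B2←B6: walk B6→B3→B2 to B0
  B3←B2: walk · to B2
  B3←B7: walk B7→B5→B3 to B2
  B6←B3: walk · to B3
  B6←B4: walk B4 to B3
  B6←B5: walk B5 to B3
  B8←B4: walk B4 to B3
  B8←B6: walk B6 to B3
  B8←B7: walk B7→B5 to B3
  B9←B7: walk B7→B5 to B3
  B9←B8: walk B8 to B3
  B0 → ∅
  B1 → ∅
  B2 → {B2}
  B3 → {B2,B3}
  B4 → {B6,B8}
  B5 → {B3,B6,B8,B9}
  B6 → {B2,B8}
  B7 → {B3,B8,B9}
  B8 → {B9}
  B9 → ∅

φ for b: defs {B0,B1,B4,B6,B9}
  DF⁺ = {B2,B6,B8,B9}

Answer: ["B2", "B6", "B8", "B9"]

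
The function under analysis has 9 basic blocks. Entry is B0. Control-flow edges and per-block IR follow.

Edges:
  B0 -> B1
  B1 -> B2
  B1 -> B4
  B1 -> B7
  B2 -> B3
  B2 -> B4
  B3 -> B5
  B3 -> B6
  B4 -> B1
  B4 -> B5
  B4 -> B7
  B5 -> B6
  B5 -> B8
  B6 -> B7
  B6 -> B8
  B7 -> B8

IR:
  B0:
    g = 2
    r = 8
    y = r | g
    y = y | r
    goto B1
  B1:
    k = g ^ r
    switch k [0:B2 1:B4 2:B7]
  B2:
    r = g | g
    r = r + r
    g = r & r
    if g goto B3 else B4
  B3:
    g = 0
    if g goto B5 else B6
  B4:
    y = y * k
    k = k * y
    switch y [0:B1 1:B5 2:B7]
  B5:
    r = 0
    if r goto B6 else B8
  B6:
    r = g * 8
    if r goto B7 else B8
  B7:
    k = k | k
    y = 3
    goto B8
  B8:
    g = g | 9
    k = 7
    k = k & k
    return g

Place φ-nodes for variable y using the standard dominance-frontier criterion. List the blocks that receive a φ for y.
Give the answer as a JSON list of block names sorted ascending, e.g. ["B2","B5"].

idom tree: B1←B0 B2←B1 B3←B2 B4←B1 B5←B1 B6←B1 B7←B1 B8←B1
Dom at joins:
  B1: preds {B0,B4}: {B0} ∩ {B0,B1,B4} = {B0}; idom=B0
  B4: preds {B1,B2}: {B0,B1} ∩ {B0,B1,B2} = {B0,B1}; idom=B1
  B5: preds {B3,B4}: {B0,B1,B2,B3} ∩ {B0,B1,B4} = {B0,B1}; idom=B1
  B6: preds {B3,B5}: {B0,B1,B2,B3} ∩ {B0,B1,B5} = {B0,B1}; idom=B1
  B7: preds {B1,B4,B6}: {B0,B1} ∩ {B0,B1,B4} ∩ {B0,B1,B6} = {B0,B1}; idom=B1
  B8: preds {B5,B6,B7}: {B0,B1,B5} ∩ {B0,B1,B6} ∩ {B0,B1,B7} = {B0,B1}; idom=B1

DF walk-up:
  B1←B0: walk · to B0
  B1←B4: walk B4→B1 to B0
  B4←B1: walk · to B1
  B4←B2: walk B2 to B1
  B5←B3: walk B3→B2 to B1
  B5←B4: walk B4 to B1
  B6←B3: walk B3→B2 to B1
  B6←B5: walk B5 to B1
  B7←B1: walk · to B1
  B7←B4: walk B4 to B1
  B7←B6: walk B6 to B1
  B8←B5: walk B5 to B1
  B8←B6: walk B6 to B1
  B8←B7: walk B7 to B1
  DF(B0)=∅
  DF(B1)={B1}
  DF(B2)={B4,B5,B6}
  DF(B3)={B5,B6}
  DF(B4)={B1,B5,B7}
  DF(B5)={B6,B8}
  DF(B6)={B7,B8}
  DF(B7)={B8}
  DF(B8)=∅

φ for y: defs {B0,B4,B7}
  DF⁺ = {B1,B5,B6,B7,B8}

Answer: ["B1", "B5", "B6", "B7", "B8"]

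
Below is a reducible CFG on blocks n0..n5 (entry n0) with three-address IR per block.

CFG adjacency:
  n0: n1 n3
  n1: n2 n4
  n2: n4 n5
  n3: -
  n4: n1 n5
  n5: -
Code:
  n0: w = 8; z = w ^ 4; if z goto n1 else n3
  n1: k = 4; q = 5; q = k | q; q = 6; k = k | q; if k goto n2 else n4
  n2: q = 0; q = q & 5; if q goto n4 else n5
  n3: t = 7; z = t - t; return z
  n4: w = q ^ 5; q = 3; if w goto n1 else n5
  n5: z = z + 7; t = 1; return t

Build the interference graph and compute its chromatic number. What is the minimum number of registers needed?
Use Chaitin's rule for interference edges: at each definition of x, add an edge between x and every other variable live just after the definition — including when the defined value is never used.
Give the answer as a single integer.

Answer: 3

Analysis:
Block summaries:
  n0: {w,z} / ∅
  n1: {k,q} / ∅
  n2: {q} / ∅
  n3: {t,z} / ∅
  n4: {q,w} / {q}
  n5: {t,z} / {z}

Backward fixpoint:
  live n0: ∅→{z}
  live n1: {z}→{q,z}
  live n2: {z}→{q,z}
  live n3: ∅→∅
  live n4: {q,z}→{z}
  live n5: {z}→∅

Interfere edges:
  k: {q,z}
  q: {k,w,z}
  t: ∅
  w: {q,z}
  z: {k,q,w}

Colouring:
  lower bound: {k,q,z} mutually conflict ⇒ χ ≥ 3
  assign k→c2 q→c0 t→c0 w→c2 z→c1 — no edge inside a register ⇒ χ ≤ 3
  χ = 3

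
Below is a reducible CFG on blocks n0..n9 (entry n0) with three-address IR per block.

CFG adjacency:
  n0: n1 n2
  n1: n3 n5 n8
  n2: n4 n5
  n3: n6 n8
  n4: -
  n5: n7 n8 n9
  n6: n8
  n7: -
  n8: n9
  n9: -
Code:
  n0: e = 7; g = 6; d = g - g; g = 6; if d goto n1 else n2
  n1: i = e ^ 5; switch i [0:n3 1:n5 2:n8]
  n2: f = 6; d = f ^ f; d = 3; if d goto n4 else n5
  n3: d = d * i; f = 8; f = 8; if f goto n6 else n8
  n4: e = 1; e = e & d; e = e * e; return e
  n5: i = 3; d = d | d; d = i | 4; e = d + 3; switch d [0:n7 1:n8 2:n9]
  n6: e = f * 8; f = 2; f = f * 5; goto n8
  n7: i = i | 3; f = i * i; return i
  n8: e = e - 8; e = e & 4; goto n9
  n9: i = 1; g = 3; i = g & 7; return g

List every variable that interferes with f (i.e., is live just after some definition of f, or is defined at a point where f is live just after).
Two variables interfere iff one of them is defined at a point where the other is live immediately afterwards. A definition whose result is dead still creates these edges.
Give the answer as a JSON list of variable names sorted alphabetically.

def/use:
  n0 def {d,e,g} use ∅
  n1 def {i} use {e}
  n2 def {d,f} use ∅
  n3 def {d,f} use {d,i}
  n4 def {e} use {d}
  n5 def {d,e,i} use {d}
  n6 def {e,f} use {f}
  n7 def {f,i} use {i}
  n8 def {e} use {e}
  n9 def {g,i} use ∅

Backward fixpoint:
  n0: in=∅ out={d,e}
  n1: in={d,e} out={d,e,i}
  n2: in=∅ out={d}
  n3: in={d,e,i} out={e,f}
  n4: in={d} out=∅
  n5: in={d} out={e,i}
  n6: in={f} out={e}
  n7: in={i} out=∅
  n8: in={e} out=∅
  n9: in=∅ out=∅

Interfere edges:
  d↔{e,g,i}
  e↔{d,f,g,i}
  f↔{e,i}
  g↔{d,e,i}
  i↔{d,e,f,g}

N(f) = ["e", "i"]

Answer: ["e", "i"]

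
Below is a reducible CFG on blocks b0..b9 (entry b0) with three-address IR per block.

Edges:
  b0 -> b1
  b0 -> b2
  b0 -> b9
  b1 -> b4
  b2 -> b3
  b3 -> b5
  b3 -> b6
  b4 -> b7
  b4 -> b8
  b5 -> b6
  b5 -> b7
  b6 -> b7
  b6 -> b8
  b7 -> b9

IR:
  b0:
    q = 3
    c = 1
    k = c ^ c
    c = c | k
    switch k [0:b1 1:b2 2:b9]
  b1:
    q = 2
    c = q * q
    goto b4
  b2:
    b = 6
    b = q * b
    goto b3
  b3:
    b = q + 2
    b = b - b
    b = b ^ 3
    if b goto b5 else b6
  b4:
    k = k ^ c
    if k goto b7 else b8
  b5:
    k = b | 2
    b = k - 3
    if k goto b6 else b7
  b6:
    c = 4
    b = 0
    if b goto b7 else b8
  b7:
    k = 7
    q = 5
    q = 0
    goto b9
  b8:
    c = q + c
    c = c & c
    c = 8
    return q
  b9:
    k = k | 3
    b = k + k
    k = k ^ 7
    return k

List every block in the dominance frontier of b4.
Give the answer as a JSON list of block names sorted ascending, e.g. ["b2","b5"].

idom tree: b1←b0 b2←b0 b3←b2 b4←b1 b5←b3 b6←b3 b7←b0 b8←b0 b9←b0
Join-block Dom:
  b6: preds {b3,b5}: {b0,b2,b3} ∩ {b0,b2,b3,b5} = {b0,b2,b3}; idom=b3
  b7: preds {b4,b5,b6}: {b0,b1,b4} ∩ {b0,b2,b3,b5} ∩ {b0,b2,b3,b6} = {b0}; idom=b0
  b8: preds {b4,b6}: {b0,b1,b4} ∩ {b0,b2,b3,b6} = {b0}; idom=b0
  b9: preds {b0,b7}: {b0} ∩ {b0,b7} = {b0}; idom=b0

Frontier:
  join b6 pred b3: · stop@b3
  join b6 pred b5: b5 stop@b3
  join b7 pred b4: b4→b1 stop@b0
  join b7 pred b5: b5→b3→b2 stop@b0
  join b7 pred b6: b6→b3→b2 stop@b0
  join b8 pred b4: b4→b1 stop@b0
  join b8 pred b6: b6→b3→b2 stop@b0
  join b9 pred b0: · stop@b0
  join b9 pred b7: b7 stop@b0
  DF(b0)=∅
  DF(b1)={b7,b8}
  DF(b2)={b7,b8}
  DF(b3)={b7,b8}
  DF(b4)={b7,b8}
  DF(b5)={b6,b7}
  DF(b6)={b7,b8}
  DF(b7)={b9}
  DF(b8)=∅
  DF(b9)=∅

DF(b4) = ["b7", "b8"]

Answer: ["b7", "b8"]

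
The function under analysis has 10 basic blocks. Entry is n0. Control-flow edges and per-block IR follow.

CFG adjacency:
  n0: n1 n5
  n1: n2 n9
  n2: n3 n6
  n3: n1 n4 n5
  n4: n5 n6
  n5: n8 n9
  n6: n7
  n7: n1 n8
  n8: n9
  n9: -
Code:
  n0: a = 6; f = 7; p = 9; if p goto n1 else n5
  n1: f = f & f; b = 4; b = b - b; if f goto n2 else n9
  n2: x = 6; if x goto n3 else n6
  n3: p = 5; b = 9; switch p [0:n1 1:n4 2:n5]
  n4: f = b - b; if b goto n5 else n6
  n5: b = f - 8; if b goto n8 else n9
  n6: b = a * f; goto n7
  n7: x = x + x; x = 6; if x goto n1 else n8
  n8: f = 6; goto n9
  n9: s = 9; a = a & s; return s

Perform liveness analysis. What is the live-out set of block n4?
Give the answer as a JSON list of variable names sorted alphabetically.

Answer: ["a", "f", "x"]

Derivation:
Block summaries:
  n0 def {a,f,p} use ∅
  n1 def {b,f} use {f}
  n2 def {x} use ∅
  n3 def {b,p} use ∅
  n4 def {f} use {b}
  n5 def {b} use {f}
  n6 def {b} use {a,f}
  n7 def {x} use {x}
  n8 def {f} use ∅
  n9 def {a,s} use {a}

Live sets:
  live n0: ∅→{a,f}
  live n1: {a,f}→{a,f}
  live n2: {a,f}→{a,f,x}
  live n3: {a,f,x}→{a,b,f,x}
  live n4: {a,b,x}→{a,f,x}
  live n5: {a,f}→{a}
  live n6: {a,f,x}→{a,f,x}
  live n7: {a,f,x}→{a,f}
  live n8: {a}→{a}
  live n9: {a}→∅

live-out(n4) = ["a", "f", "x"]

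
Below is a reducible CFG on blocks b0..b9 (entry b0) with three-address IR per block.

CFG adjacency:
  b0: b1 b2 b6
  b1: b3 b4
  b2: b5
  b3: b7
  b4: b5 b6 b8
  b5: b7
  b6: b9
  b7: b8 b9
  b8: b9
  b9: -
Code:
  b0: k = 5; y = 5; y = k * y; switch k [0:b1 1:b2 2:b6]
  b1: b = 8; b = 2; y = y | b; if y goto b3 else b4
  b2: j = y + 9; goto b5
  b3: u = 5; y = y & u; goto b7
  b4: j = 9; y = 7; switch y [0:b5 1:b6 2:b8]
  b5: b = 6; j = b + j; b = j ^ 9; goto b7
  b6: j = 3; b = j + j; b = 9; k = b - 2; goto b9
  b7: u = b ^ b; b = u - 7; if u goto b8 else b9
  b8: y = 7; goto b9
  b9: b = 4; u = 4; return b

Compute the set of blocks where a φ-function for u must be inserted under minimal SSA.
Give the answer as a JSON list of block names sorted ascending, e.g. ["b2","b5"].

idom tree: b1←b0 b2←b0 b3←b1 b4←b1 b5←b0 b6←b0 b7←b0 b8←b0 b9←b0
Join-block Dom:
  b5: preds {b2,b4}: {b0,b2} ∩ {b0,b1,b4} = {b0}; idom=b0
  b6: preds {b0,b4}: {b0} ∩ {b0,b1,b4} = {b0}; idom=b0
  b7: preds {b3,b5}: {b0,b1,b3} ∩ {b0,b5} = {b0}; idom=b0
  b8: preds {b4,b7}: {b0,b1,b4} ∩ {b0,b7} = {b0}; idom=b0
  b9: preds {b6,b7,b8}: {b0,b6} ∩ {b0,b7} ∩ {b0,b8} = {b0}; idom=b0

Frontier:
  join b5 pred b2: b2 stop@b0
  join b5 pred b4: b4→b1 stop@b0
  join b6 pred b0: · stop@b0
  join b6 pred b4: b4→b1 stop@b0
  join b7 pred b3: b3→b1 stop@b0
  join b7 pred b5: b5 stop@b0
  join b8 pred b4: b4→b1 stop@b0
  join b8 pred b7: b7 stop@b0
  join b9 pred b6: b6 stop@b0
  join b9 pred b7: b7 stop@b0
  join b9 pred b8: b8 stop@b0
  b0: DF=∅
  b1: DF={b5,b6,b7,b8}
  b2: DF={b5}
  b3: DF={b7}
  b4: DF={b5,b6,b8}
  b5: DF={b7}
  b6: DF={b9}
  b7: DF={b8,b9}
  b8: DF={b9}
  b9: DF=∅

φ for u: defs {b3,b7,b9}
  DF⁺ = {b7,b8,b9}

Answer: ["b7", "b8", "b9"]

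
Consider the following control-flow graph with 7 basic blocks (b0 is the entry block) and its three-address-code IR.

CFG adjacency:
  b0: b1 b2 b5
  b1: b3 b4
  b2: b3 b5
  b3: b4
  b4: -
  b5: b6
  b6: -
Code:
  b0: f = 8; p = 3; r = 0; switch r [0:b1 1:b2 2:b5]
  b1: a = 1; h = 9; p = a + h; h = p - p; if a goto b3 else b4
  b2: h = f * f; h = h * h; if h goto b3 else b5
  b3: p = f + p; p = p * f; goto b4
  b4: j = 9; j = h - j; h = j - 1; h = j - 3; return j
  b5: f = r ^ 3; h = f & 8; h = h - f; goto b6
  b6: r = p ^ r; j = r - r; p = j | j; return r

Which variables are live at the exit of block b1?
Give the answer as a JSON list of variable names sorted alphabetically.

Per-block:
  b0 def {f,p,r} use ∅
  b1 def {a,h,p} use ∅
  b2 def {h} use {f}
  b3 def {p} use {f,p}
  b4 def {h,j} use {h}
  b5 def {f,h} use {r}
  b6 def {j,p,r} use {p,r}

Backward fixpoint:
  b0 li=∅ lo={f,p,r}
  b1 li={f} lo={f,h,p}
  b2 li={f,p,r} lo={f,h,p,r}
  b3 li={f,h,p} lo={h}
  b4 li={h} lo=∅
  b5 li={p,r} lo={p,r}
  b6 li={p,r} lo=∅

live-out(b1) = ["f", "h", "p"]

Answer: ["f", "h", "p"]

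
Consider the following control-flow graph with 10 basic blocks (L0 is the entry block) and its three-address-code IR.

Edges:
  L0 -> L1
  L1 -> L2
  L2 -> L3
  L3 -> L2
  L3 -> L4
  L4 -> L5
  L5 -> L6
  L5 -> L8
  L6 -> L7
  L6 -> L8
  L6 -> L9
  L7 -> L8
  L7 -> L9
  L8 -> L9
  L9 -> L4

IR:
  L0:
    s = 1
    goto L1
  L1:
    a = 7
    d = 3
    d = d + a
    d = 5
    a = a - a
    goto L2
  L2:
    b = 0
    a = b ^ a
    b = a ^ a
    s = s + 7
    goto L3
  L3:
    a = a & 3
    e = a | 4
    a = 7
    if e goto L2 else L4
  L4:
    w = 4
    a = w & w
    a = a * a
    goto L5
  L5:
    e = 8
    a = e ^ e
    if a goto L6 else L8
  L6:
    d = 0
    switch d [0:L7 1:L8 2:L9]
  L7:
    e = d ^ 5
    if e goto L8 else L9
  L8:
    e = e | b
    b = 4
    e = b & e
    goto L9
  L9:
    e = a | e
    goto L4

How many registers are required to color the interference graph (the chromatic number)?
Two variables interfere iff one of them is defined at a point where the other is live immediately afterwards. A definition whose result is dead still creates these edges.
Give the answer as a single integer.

def/use:
  L0: def={s} ue=∅
  L1: def={a,d} ue=∅
  L2: def={a,b,s} ue={a,s}
  L3: def={a,e} ue={a}
  L4: def={a,w} ue=∅
  L5: def={a,e} ue=∅
  L6: def={d} ue=∅
  L7: def={e} ue={d}
  L8: def={b,e} ue={b,e}
  L9: def={e} ue={a,e}

Liveness:
  L0 li=∅ lo={s}
  L1 li={s} lo={a,s}
  L2 li={a,s} lo={a,b,s}
  L3 li={a,b,s} lo={a,b,s}
  L4 li={b} lo={b}
  L5 li={b} lo={a,b,e}
  L6 li={a,b,e} lo={a,b,d,e}
  L7 li={a,b,d} lo={a,b,e}
  L8 li={a,b,e} lo={a,b,e}
  L9 li={a,b,e} lo={b}

Conflict graph:
  a↔{b,d,e,s}
  b↔{a,d,e,s,w}
  d↔{a,b,e,s}
  e↔{a,b,d,s}
  s↔{a,b,d,e}
  w↔{b}

Colouring:
  lower bound: {a,b,d,e,s} mutually conflict ⇒ χ ≥ 5
  assign a→R1 b→R0 d→R2 e→R3 s→R4 w→R1 — no edge inside a register ⇒ χ ≤ 5
  χ = 5

Answer: 5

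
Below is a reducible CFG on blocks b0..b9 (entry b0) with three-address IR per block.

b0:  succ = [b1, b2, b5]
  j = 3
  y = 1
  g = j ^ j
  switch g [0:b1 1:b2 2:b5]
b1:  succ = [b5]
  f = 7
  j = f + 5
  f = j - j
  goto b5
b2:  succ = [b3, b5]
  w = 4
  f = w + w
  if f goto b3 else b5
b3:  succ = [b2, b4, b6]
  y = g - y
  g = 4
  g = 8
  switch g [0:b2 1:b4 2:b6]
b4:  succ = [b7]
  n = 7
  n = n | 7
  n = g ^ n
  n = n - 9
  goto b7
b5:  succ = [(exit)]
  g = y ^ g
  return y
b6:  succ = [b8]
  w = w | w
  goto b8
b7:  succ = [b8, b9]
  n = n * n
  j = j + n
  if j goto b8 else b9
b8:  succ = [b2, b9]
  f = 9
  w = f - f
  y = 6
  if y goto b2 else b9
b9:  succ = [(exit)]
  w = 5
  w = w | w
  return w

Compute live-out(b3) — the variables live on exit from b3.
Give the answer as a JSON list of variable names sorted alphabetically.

def/use:
  b0 def {g,j,y} use ∅
  b1 def {f,j} use ∅
  b2 def {f,w} use ∅
  b3 def {g,y} use {g,y}
  b4 def {n} use {g}
  b5 def {g} use {g,y}
  b6 def {w} use {w}
  b7 def {j,n} use {j,n}
  b8 def {f,w,y} use ∅
  b9 def {w} use ∅

Backward fixpoint:
  b0 li=∅ lo={g,j,y}
  b1 li={g,y} lo={g,y}
  b2 li={g,j,y} lo={g,j,w,y}
  b3 li={g,j,w,y} lo={g,j,w,y}
  b4 li={g,j} lo={g,j,n}
  b5 li={g,y} lo=∅
  b6 li={g,j,w} lo={g,j}
  b7 li={g,j,n} lo={g,j}
  b8 li={g,j} lo={g,j,y}
  b9 li=∅ lo=∅

live-out(b3) = ["g", "j", "w", "y"]

Answer: ["g", "j", "w", "y"]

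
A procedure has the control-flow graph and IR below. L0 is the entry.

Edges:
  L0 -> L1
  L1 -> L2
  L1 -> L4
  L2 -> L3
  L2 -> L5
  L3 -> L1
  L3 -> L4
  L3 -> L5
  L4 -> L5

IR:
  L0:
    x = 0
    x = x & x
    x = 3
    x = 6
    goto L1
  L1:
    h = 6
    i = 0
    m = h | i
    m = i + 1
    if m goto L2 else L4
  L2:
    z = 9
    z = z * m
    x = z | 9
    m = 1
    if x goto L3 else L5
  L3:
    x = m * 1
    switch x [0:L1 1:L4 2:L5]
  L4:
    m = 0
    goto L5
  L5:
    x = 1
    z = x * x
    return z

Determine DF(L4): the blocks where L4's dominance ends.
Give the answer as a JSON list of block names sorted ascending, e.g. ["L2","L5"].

Answer: ["L5"]

Derivation:
idom tree: L1←L0 L2←L1 L3←L2 L4←L1 L5←L1
Dom at joins:
  L1: preds {L0,L3}: {L0} ∩ {L0,L1,L2,L3} = {L0}; idom=L0
  L4: preds {L1,L3}: {L0,L1} ∩ {L0,L1,L2,L3} = {L0,L1}; idom=L1
  L5: preds {L2,L3,L4}: {L0,L1,L2} ∩ {L0,L1,L2,L3} ∩ {L0,L1,L4} = {L0,L1}; idom=L1

DF walk-up:
  L1←L0: walk · to L0
  L1←L3: walk L3→L2→L1 to L0
  L4←L1: walk · to L1
  L4←L3: walk L3→L2 to L1
  L5←L2: walk L2 to L1
  L5←L3: walk L3→L2 to L1
  L5←L4: walk L4 to L1
  DF(L0)=∅
  DF(L1)={L1}
  DF(L2)={L1,L4,L5}
  DF(L3)={L1,L4,L5}
  DF(L4)={L5}
  DF(L5)=∅

DF(L4) = ["L5"]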